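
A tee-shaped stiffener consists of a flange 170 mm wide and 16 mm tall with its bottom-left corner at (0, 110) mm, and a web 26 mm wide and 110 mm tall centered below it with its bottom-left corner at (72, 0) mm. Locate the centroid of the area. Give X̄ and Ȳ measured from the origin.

web: A = 26 × 110 = 2860.00, centroid at (85.00, 55.00).
flange: A = 170 × 16 = 2720.00, centroid at (85.00, 118.00).
ΣA = 5580.00 mm², ΣAX̄ = 474300.00 mm³, ΣAȲ = 478260.00 mm³.
X̄ = 474300.00/5580.00 = 85.00 mm; Ȳ = 478260.00/5580.00 = 85.71 mm.

X̄ = 85.00 mm, Ȳ = 85.71 mm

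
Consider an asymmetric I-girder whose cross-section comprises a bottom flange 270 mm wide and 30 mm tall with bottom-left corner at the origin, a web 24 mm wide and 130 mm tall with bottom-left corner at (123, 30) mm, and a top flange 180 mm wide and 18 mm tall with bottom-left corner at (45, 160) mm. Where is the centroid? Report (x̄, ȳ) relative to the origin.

bottom flange: A = 270 × 30 = 8100.00, centroid at (135.00, 15.00).
web: A = 24 × 130 = 3120.00, centroid at (135.00, 95.00).
top flange: A = 180 × 18 = 3240.00, centroid at (135.00, 169.00).
ΣA = 14460.00 mm², ΣAx̄ = 1952100.00 mm³, ΣAȳ = 965460.00 mm³.
x̄ = 1952100.00/14460.00 = 135.00 mm; ȳ = 965460.00/14460.00 = 66.77 mm.

x̄ = 135.00 mm, ȳ = 66.77 mm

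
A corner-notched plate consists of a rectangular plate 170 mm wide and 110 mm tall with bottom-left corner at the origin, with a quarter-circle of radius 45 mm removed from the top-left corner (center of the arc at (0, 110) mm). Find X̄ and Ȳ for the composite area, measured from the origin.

X̄ = 91.13 mm, Ȳ = 51.66 mm

plate: A = 170 × 110 = 18700.00, centroid at (85.00, 55.00).
removed quarter-circle: A = −¼π·45² = -1590.43, centroid at (19.10, 90.90).
ΣA = 17109.57 mm²
ΣAX̄ = (18700.00)(85.00) + (-1590.43)(19.10) = 1559125.00 mm³
ΣAȲ = (18700.00)(55.00) + (-1590.43)(90.90) = 883927.56 mm³
X̄ = 1559125.00 / 17109.57 = 91.13 mm
Ȳ = 883927.56 / 17109.57 = 51.66 mm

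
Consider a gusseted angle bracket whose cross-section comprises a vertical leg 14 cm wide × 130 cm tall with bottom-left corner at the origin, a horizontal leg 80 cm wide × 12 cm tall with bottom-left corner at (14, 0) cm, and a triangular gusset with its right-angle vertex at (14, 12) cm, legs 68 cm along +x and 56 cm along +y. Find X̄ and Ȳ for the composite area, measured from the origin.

Part | A | x̄ᵢ | ȳᵢ | A·x̄ᵢ | A·ȳᵢ
vertical leg | 1820.00 | 7.00 | 65.00 | 12740.00 | 118300.00
horizontal leg | 960.00 | 54.00 | 6.00 | 51840.00 | 5760.00
gusset | 1904.00 | 36.67 | 30.67 | 69813.33 | 58389.33
Σ | 4684.00 |  |  | 134393.33 | 182449.33
X̄ = 134393.33 / 4684.00 = 28.69 cm
Ȳ = 182449.33 / 4684.00 = 38.95 cm

X̄ = 28.69 cm, Ȳ = 38.95 cm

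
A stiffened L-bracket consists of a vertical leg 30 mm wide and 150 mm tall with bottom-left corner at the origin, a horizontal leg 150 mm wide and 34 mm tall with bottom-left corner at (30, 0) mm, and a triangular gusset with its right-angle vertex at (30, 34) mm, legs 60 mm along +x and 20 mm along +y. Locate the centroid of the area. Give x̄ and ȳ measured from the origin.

x̄ = 62.06 mm, ȳ = 43.98 mm

Part | A | x̄ᵢ | ȳᵢ | A·x̄ᵢ | A·ȳᵢ
vertical leg | 4500.00 | 15.00 | 75.00 | 67500.00 | 337500.00
horizontal leg | 5100.00 | 105.00 | 17.00 | 535500.00 | 86700.00
gusset | 600.00 | 50.00 | 40.67 | 30000.00 | 24400.00
Σ | 10200.00 |  |  | 633000.00 | 448600.00
x̄ = 633000.00 / 10200.00 = 62.06 mm
ȳ = 448600.00 / 10200.00 = 43.98 mm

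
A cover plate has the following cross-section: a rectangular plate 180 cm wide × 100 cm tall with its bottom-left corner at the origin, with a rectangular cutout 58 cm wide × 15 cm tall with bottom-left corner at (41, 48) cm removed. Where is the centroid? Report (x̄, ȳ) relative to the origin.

x̄ = 91.02 cm, ȳ = 49.72 cm

Part | A | x̄ᵢ | ȳᵢ | A·x̄ᵢ | A·ȳᵢ
plate | 18000.00 | 90.00 | 50.00 | 1620000.00 | 900000.00
hole | -870.00 | 70.00 | 55.50 | -60900.00 | -48285.00
Σ | 17130.00 |  |  | 1559100.00 | 851715.00
x̄ = 1559100.00 / 17130.00 = 91.02 cm
ȳ = 851715.00 / 17130.00 = 49.72 cm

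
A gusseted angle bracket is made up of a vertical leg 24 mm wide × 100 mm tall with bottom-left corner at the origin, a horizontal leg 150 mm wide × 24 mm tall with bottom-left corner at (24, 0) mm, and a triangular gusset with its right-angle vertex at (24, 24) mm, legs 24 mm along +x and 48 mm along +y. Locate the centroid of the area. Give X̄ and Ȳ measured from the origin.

vertical leg: A = 24 × 100 = 2400.00, centroid at (12.00, 50.00).
horizontal leg: A = 150 × 24 = 3600.00, centroid at (99.00, 12.00).
gusset: A = ½·24·48 = 576.00, centroid at (32.00, 40.00).
ΣA = 6576.00 mm², ΣAX̄ = 403632.00 mm³, ΣAȲ = 186240.00 mm³.
X̄ = 403632.00/6576.00 = 61.38 mm; Ȳ = 186240.00/6576.00 = 28.32 mm.

X̄ = 61.38 mm, Ȳ = 28.32 mm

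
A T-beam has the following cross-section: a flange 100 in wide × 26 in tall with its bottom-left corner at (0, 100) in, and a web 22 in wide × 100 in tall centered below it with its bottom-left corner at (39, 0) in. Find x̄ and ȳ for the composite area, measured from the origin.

x̄ = 50.00 in, ȳ = 84.12 in

web: A = 22 × 100 = 2200.00, centroid at (50.00, 50.00).
flange: A = 100 × 26 = 2600.00, centroid at (50.00, 113.00).
ΣA = 4800.00 in², ΣAx̄ = 240000.00 in³, ΣAȳ = 403800.00 in³.
x̄ = 240000.00/4800.00 = 50.00 in; ȳ = 403800.00/4800.00 = 84.12 in.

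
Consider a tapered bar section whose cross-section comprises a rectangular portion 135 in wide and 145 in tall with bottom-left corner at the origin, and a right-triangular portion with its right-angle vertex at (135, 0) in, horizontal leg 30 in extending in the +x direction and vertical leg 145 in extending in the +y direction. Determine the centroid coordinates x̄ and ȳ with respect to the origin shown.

rectangular portion: A = 135 × 145 = 19575.00, centroid at (67.50, 72.50).
triangular portion: A = ½·30·145 = 2175.00, centroid at (145.00, 48.33).
ΣA = 21750.00 in², ΣAx̄ = 1636687.50 in³, ΣAȳ = 1524312.50 in³.
x̄ = 1636687.50/21750.00 = 75.25 in; ȳ = 1524312.50/21750.00 = 70.08 in.

x̄ = 75.25 in, ȳ = 70.08 in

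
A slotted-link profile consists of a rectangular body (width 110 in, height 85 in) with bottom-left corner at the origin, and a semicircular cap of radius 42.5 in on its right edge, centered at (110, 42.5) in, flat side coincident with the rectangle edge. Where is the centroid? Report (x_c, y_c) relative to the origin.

rectangular body: A = 110 × 85 = 9350.00, centroid at (55.00, 42.50).
semicircular end: A = ½π·42.5² = 2837.25, centroid at (128.04, 42.50).
ΣA = 12187.25 in²
ΣAx_c = (9350.00)(55.00) + (2837.25)(128.04) = 877524.68 in³
ΣAy_c = (9350.00)(42.50) + (2837.25)(42.50) = 517958.16 in³
x_c = 877524.68 / 12187.25 = 72.00 in
y_c = 517958.16 / 12187.25 = 42.50 in

x_c = 72.00 in, y_c = 42.50 in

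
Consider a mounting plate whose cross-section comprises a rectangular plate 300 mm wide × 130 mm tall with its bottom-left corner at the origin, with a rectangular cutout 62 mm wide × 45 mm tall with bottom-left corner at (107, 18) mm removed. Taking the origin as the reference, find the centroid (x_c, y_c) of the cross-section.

x_c = 150.92 mm, y_c = 66.89 mm

plate: A = 300 × 130 = 39000.00, centroid at (150.00, 65.00).
hole: A = −(62 × 45) = -2790.00, centroid at (138.00, 40.50).
ΣA = 36210.00 mm²
ΣAx_c = (39000.00)(150.00) + (-2790.00)(138.00) = 5464980.00 mm³
ΣAy_c = (39000.00)(65.00) + (-2790.00)(40.50) = 2422005.00 mm³
x_c = 5464980.00 / 36210.00 = 150.92 mm
y_c = 2422005.00 / 36210.00 = 66.89 mm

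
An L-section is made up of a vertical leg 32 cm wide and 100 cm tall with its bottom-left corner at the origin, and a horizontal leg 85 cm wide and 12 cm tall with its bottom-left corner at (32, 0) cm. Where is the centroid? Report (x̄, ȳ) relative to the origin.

x̄ = 30.14 cm, ȳ = 39.36 cm

vertical leg: A = 32 × 100 = 3200.00, centroid at (16.00, 50.00).
horizontal leg: A = 85 × 12 = 1020.00, centroid at (74.50, 6.00).
ΣA = 4220.00 cm², ΣAx̄ = 127190.00 cm³, ΣAȳ = 166120.00 cm³.
x̄ = 127190.00/4220.00 = 30.14 cm; ȳ = 166120.00/4220.00 = 39.36 cm.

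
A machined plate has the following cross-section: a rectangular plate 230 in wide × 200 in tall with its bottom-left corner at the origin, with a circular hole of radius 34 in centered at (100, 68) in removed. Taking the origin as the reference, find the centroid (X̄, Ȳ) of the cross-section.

X̄ = 116.29 in, Ȳ = 102.74 in

plate: A = 230 × 200 = 46000.00, centroid at (115.00, 100.00).
hole: A = −π·34² = -3631.68, centroid at (100.00, 68.00).
ΣA = 42368.32 in², ΣAX̄ = 4926831.89 in³, ΣAȲ = 4353045.68 in³.
X̄ = 4926831.89/42368.32 = 116.29 in; Ȳ = 4353045.68/42368.32 = 102.74 in.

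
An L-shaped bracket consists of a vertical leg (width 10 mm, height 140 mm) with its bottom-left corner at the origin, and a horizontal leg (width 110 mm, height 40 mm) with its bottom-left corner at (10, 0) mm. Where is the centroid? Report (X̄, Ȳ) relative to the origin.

X̄ = 50.52 mm, Ȳ = 32.07 mm

vertical leg: A = 10 × 140 = 1400.00, centroid at (5.00, 70.00).
horizontal leg: A = 110 × 40 = 4400.00, centroid at (65.00, 20.00).
ΣA = 5800.00 mm², ΣAX̄ = 293000.00 mm³, ΣAȲ = 186000.00 mm³.
X̄ = 293000.00/5800.00 = 50.52 mm; Ȳ = 186000.00/5800.00 = 32.07 mm.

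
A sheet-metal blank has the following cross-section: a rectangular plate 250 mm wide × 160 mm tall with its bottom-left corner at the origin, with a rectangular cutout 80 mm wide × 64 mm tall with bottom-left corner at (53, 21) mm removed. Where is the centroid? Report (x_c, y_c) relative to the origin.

plate: A = 250 × 160 = 40000.00, centroid at (125.00, 80.00).
hole: A = −(80 × 64) = -5120.00, centroid at (93.00, 53.00).
ΣA = 34880.00 mm², ΣAx_c = 4523840.00 mm³, ΣAy_c = 2928640.00 mm³.
x_c = 4523840.00/34880.00 = 129.70 mm; y_c = 2928640.00/34880.00 = 83.96 mm.

x_c = 129.70 mm, y_c = 83.96 mm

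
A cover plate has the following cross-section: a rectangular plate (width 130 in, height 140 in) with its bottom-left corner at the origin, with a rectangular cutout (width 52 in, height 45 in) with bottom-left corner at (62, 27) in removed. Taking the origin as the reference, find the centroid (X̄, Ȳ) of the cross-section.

plate: A = 130 × 140 = 18200.00, centroid at (65.00, 70.00).
hole: A = −(52 × 45) = -2340.00, centroid at (88.00, 49.50).
ΣA = 15860.00 in²
ΣAX̄ = (18200.00)(65.00) + (-2340.00)(88.00) = 977080.00 in³
ΣAȲ = (18200.00)(70.00) + (-2340.00)(49.50) = 1158170.00 in³
X̄ = 977080.00 / 15860.00 = 61.61 in
Ȳ = 1158170.00 / 15860.00 = 73.02 in

X̄ = 61.61 in, Ȳ = 73.02 in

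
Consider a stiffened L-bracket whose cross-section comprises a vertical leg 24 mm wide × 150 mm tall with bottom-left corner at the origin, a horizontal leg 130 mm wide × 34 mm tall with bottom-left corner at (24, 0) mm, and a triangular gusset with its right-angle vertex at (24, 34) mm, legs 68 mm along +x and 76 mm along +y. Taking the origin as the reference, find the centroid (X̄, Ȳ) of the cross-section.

X̄ = 52.54 mm, Ȳ = 47.01 mm

Part | A | x̄ᵢ | ȳᵢ | A·x̄ᵢ | A·ȳᵢ
vertical leg | 3600.00 | 12.00 | 75.00 | 43200.00 | 270000.00
horizontal leg | 4420.00 | 89.00 | 17.00 | 393380.00 | 75140.00
gusset | 2584.00 | 46.67 | 59.33 | 120586.67 | 153317.33
Σ | 10604.00 |  |  | 557166.67 | 498457.33
X̄ = 557166.67 / 10604.00 = 52.54 mm
Ȳ = 498457.33 / 10604.00 = 47.01 mm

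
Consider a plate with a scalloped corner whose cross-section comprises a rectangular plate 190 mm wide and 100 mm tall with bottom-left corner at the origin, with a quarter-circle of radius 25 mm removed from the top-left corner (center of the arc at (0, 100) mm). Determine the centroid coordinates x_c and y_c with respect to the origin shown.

plate: A = 190 × 100 = 19000.00, centroid at (95.00, 50.00).
removed quarter-circle: A = −¼π·25² = -490.87, centroid at (10.61, 89.39).
ΣA = 18509.13 mm², ΣAx_c = 1799791.67 mm³, ΣAy_c = 906120.95 mm³.
x_c = 1799791.67/18509.13 = 97.24 mm; y_c = 906120.95/18509.13 = 48.96 mm.

x_c = 97.24 mm, y_c = 48.96 mm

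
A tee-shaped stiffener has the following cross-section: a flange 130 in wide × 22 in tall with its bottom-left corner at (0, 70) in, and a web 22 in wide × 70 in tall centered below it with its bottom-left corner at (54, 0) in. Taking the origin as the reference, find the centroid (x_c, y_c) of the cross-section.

web: A = 22 × 70 = 1540.00, centroid at (65.00, 35.00).
flange: A = 130 × 22 = 2860.00, centroid at (65.00, 81.00).
ΣA = 4400.00 in²
ΣAx_c = (1540.00)(65.00) + (2860.00)(65.00) = 286000.00 in³
ΣAy_c = (1540.00)(35.00) + (2860.00)(81.00) = 285560.00 in³
x_c = 286000.00 / 4400.00 = 65.00 in
y_c = 285560.00 / 4400.00 = 64.90 in

x_c = 65.00 in, y_c = 64.90 in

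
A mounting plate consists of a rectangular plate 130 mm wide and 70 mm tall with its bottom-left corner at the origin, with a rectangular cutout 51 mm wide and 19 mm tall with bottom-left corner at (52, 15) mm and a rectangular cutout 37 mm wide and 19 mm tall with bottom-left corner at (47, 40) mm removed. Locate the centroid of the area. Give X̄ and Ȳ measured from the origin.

X̄ = 63.32 mm, Ȳ = 35.00 mm

plate: A = 130 × 70 = 9100.00, centroid at (65.00, 35.00).
hole 1: A = −(51 × 19) = -969.00, centroid at (77.50, 24.50).
hole 2: A = −(37 × 19) = -703.00, centroid at (65.50, 49.50).
ΣA = 7428.00 mm², ΣAX̄ = 470356.00 mm³, ΣAȲ = 259961.00 mm³.
X̄ = 470356.00/7428.00 = 63.32 mm; Ȳ = 259961.00/7428.00 = 35.00 mm.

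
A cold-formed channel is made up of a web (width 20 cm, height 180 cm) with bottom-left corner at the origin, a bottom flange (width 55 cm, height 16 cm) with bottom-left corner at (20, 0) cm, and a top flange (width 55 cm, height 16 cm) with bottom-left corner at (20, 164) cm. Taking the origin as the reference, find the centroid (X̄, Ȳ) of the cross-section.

web: A = 20 × 180 = 3600.00, centroid at (10.00, 90.00).
bottom flange: A = 55 × 16 = 880.00, centroid at (47.50, 8.00).
top flange: A = 55 × 16 = 880.00, centroid at (47.50, 172.00).
ΣA = 5360.00 cm², ΣAX̄ = 119600.00 cm³, ΣAȲ = 482400.00 cm³.
X̄ = 119600.00/5360.00 = 22.31 cm; Ȳ = 482400.00/5360.00 = 90.00 cm.

X̄ = 22.31 cm, Ȳ = 90.00 cm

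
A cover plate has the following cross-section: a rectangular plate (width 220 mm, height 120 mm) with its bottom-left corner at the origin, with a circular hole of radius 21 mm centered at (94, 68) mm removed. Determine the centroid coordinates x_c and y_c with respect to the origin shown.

x_c = 110.89 mm, y_c = 59.56 mm

plate: A = 220 × 120 = 26400.00, centroid at (110.00, 60.00).
hole: A = −π·21² = -1385.44, centroid at (94.00, 68.00).
ΣA = 25014.56 mm², ΣAx_c = 2773768.42 mm³, ΣAy_c = 1489789.92 mm³.
x_c = 2773768.42/25014.56 = 110.89 mm; y_c = 1489789.92/25014.56 = 59.56 mm.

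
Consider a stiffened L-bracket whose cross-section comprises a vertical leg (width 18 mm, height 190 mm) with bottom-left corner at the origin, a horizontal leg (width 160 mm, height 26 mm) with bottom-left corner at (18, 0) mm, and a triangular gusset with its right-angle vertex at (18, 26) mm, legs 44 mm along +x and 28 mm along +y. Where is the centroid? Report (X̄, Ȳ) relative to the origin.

X̄ = 55.95 mm, Ȳ = 48.90 mm

vertical leg: A = 18 × 190 = 3420.00, centroid at (9.00, 95.00).
horizontal leg: A = 160 × 26 = 4160.00, centroid at (98.00, 13.00).
gusset: A = ½·44·28 = 616.00, centroid at (32.67, 35.33).
ΣA = 8196.00 mm², ΣAX̄ = 458582.67 mm³, ΣAȲ = 400745.33 mm³.
X̄ = 458582.67/8196.00 = 55.95 mm; Ȳ = 400745.33/8196.00 = 48.90 mm.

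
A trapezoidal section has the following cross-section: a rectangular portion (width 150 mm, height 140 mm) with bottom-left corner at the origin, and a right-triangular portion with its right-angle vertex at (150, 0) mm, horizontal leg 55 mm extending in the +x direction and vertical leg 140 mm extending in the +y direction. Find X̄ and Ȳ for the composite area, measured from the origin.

X̄ = 89.46 mm, Ȳ = 66.38 mm

rectangular portion: A = 150 × 140 = 21000.00, centroid at (75.00, 70.00).
triangular portion: A = ½·55·140 = 3850.00, centroid at (168.33, 46.67).
ΣA = 24850.00 mm², ΣAX̄ = 2223083.33 mm³, ΣAȲ = 1649666.67 mm³.
X̄ = 2223083.33/24850.00 = 89.46 mm; Ȳ = 1649666.67/24850.00 = 66.38 mm.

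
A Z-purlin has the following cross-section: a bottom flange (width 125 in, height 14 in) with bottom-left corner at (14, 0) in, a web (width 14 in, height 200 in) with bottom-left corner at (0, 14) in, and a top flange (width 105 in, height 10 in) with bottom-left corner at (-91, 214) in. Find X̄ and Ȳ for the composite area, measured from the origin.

X̄ = 20.19 in, Ȳ = 100.25 in

bottom flange: A = 125 × 14 = 1750.00, centroid at (76.50, 7.00).
web: A = 14 × 200 = 2800.00, centroid at (7.00, 114.00).
top flange: A = 105 × 10 = 1050.00, centroid at (-38.50, 219.00).
ΣA = 5600.00 in², ΣAX̄ = 113050.00 in³, ΣAȲ = 561400.00 in³.
X̄ = 113050.00/5600.00 = 20.19 in; Ȳ = 561400.00/5600.00 = 100.25 in.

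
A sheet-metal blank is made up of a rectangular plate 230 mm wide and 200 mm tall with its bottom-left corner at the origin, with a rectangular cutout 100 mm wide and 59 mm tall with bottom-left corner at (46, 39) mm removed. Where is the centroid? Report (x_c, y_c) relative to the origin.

plate: A = 230 × 200 = 46000.00, centroid at (115.00, 100.00).
hole: A = −(100 × 59) = -5900.00, centroid at (96.00, 68.50).
ΣA = 40100.00 mm²
ΣAx_c = (46000.00)(115.00) + (-5900.00)(96.00) = 4723600.00 mm³
ΣAy_c = (46000.00)(100.00) + (-5900.00)(68.50) = 4195850.00 mm³
x_c = 4723600.00 / 40100.00 = 117.80 mm
y_c = 4195850.00 / 40100.00 = 104.63 mm

x_c = 117.80 mm, y_c = 104.63 mm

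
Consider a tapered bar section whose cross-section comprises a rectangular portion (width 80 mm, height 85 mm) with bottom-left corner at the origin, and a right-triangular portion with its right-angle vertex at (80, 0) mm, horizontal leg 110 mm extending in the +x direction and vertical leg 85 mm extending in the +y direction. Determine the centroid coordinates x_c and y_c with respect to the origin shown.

rectangular portion: A = 80 × 85 = 6800.00, centroid at (40.00, 42.50).
triangular portion: A = ½·110·85 = 4675.00, centroid at (116.67, 28.33).
ΣA = 11475.00 mm², ΣAx_c = 817416.67 mm³, ΣAy_c = 421458.33 mm³.
x_c = 817416.67/11475.00 = 71.23 mm; y_c = 421458.33/11475.00 = 36.73 mm.

x_c = 71.23 mm, y_c = 36.73 mm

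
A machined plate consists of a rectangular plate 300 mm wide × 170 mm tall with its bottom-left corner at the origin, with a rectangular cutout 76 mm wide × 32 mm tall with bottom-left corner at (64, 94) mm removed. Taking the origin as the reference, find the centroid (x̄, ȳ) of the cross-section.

x̄ = 152.40 mm, ȳ = 83.75 mm

plate: A = 300 × 170 = 51000.00, centroid at (150.00, 85.00).
hole: A = −(76 × 32) = -2432.00, centroid at (102.00, 110.00).
ΣA = 48568.00 mm², ΣAx̄ = 7401936.00 mm³, ΣAȳ = 4067480.00 mm³.
x̄ = 7401936.00/48568.00 = 152.40 mm; ȳ = 4067480.00/48568.00 = 83.75 mm.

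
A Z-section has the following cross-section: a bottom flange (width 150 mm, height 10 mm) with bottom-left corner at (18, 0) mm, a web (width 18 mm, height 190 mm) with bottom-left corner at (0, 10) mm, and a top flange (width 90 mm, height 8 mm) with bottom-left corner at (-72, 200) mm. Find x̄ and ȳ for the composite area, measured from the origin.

x̄ = 26.74 mm, ȳ = 91.04 mm

Part | A | x̄ᵢ | ȳᵢ | A·x̄ᵢ | A·ȳᵢ
bottom flange | 1500.00 | 93.00 | 5.00 | 139500.00 | 7500.00
web | 3420.00 | 9.00 | 105.00 | 30780.00 | 359100.00
top flange | 720.00 | -27.00 | 204.00 | -19440.00 | 146880.00
Σ | 5640.00 |  |  | 150840.00 | 513480.00
x̄ = 150840.00 / 5640.00 = 26.74 mm
ȳ = 513480.00 / 5640.00 = 91.04 mm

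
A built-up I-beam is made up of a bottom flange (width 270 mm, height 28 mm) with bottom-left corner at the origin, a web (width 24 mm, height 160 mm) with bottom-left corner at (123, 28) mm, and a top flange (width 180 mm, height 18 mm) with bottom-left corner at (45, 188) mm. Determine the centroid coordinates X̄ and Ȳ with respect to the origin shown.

X̄ = 135.00 mm, Ȳ = 79.16 mm

Part | A | x̄ᵢ | ȳᵢ | A·x̄ᵢ | A·ȳᵢ
bottom flange | 7560.00 | 135.00 | 14.00 | 1020600.00 | 105840.00
web | 3840.00 | 135.00 | 108.00 | 518400.00 | 414720.00
top flange | 3240.00 | 135.00 | 197.00 | 437400.00 | 638280.00
Σ | 14640.00 |  |  | 1976400.00 | 1158840.00
X̄ = 1976400.00 / 14640.00 = 135.00 mm
Ȳ = 1158840.00 / 14640.00 = 79.16 mm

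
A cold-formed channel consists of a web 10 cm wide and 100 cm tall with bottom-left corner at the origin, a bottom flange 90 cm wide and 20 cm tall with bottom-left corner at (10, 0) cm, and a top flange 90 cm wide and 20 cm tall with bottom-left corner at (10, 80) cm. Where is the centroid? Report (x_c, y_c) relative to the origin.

web: A = 10 × 100 = 1000.00, centroid at (5.00, 50.00).
bottom flange: A = 90 × 20 = 1800.00, centroid at (55.00, 10.00).
top flange: A = 90 × 20 = 1800.00, centroid at (55.00, 90.00).
ΣA = 4600.00 cm², ΣAx_c = 203000.00 cm³, ΣAy_c = 230000.00 cm³.
x_c = 203000.00/4600.00 = 44.13 cm; y_c = 230000.00/4600.00 = 50.00 cm.

x_c = 44.13 cm, y_c = 50.00 cm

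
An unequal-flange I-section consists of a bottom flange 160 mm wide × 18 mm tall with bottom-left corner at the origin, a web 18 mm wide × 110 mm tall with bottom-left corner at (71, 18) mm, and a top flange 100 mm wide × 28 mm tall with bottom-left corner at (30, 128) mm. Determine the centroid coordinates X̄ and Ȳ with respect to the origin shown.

X̄ = 80.00 mm, Ȳ = 74.16 mm

Part | A | x̄ᵢ | ȳᵢ | A·x̄ᵢ | A·ȳᵢ
bottom flange | 2880.00 | 80.00 | 9.00 | 230400.00 | 25920.00
web | 1980.00 | 80.00 | 73.00 | 158400.00 | 144540.00
top flange | 2800.00 | 80.00 | 142.00 | 224000.00 | 397600.00
Σ | 7660.00 |  |  | 612800.00 | 568060.00
X̄ = 612800.00 / 7660.00 = 80.00 mm
Ȳ = 568060.00 / 7660.00 = 74.16 mm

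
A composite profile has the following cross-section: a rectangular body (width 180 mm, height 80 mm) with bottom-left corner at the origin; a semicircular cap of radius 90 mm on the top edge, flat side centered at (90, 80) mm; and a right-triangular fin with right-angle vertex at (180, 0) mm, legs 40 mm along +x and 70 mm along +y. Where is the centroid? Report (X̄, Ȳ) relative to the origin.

Part | A | x̄ᵢ | ȳᵢ | A·x̄ᵢ | A·ȳᵢ
rectangular body | 14400.00 | 90.00 | 40.00 | 1296000.00 | 576000.00
semicircular top | 12723.45 | 90.00 | 118.20 | 1145110.52 | 1503876.02
triangular fin | 1400.00 | 193.33 | 23.33 | 270666.67 | 32666.67
Σ | 28523.45 |  |  | 2711777.19 | 2112542.69
X̄ = 2711777.19 / 28523.45 = 95.07 mm
Ȳ = 2112542.69 / 28523.45 = 74.06 mm

X̄ = 95.07 mm, Ȳ = 74.06 mm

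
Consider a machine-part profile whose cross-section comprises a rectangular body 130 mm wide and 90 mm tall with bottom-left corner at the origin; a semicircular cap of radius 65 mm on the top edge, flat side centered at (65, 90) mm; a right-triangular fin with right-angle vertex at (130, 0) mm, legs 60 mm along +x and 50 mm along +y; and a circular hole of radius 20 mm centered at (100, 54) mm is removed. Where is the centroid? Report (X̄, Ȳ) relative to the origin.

rectangular body: A = 130 × 90 = 11700.00, centroid at (65.00, 45.00).
semicircular top: A = ½π·65² = 6636.61, centroid at (65.00, 117.59).
triangular fin: A = ½·60·50 = 1500.00, centroid at (150.00, 16.67).
hole: A = −π·20² = -1256.64, centroid at (100.00, 54.00).
ΣA = 18579.98 mm², ΣAX̄ = 1291216.24 mm³, ΣAȲ = 1264020.24 mm³.
X̄ = 1291216.24/18579.98 = 69.50 mm; Ȳ = 1264020.24/18579.98 = 68.03 mm.

X̄ = 69.50 mm, Ȳ = 68.03 mm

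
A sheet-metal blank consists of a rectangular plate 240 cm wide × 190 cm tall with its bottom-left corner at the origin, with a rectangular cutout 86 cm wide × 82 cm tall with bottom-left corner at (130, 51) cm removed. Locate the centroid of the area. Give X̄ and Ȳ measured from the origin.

X̄ = 110.30 cm, Ȳ = 95.55 cm

Part | A | x̄ᵢ | ȳᵢ | A·x̄ᵢ | A·ȳᵢ
plate | 45600.00 | 120.00 | 95.00 | 5472000.00 | 4332000.00
hole | -7052.00 | 173.00 | 92.00 | -1219996.00 | -648784.00
Σ | 38548.00 |  |  | 4252004.00 | 3683216.00
X̄ = 4252004.00 / 38548.00 = 110.30 cm
Ȳ = 3683216.00 / 38548.00 = 95.55 cm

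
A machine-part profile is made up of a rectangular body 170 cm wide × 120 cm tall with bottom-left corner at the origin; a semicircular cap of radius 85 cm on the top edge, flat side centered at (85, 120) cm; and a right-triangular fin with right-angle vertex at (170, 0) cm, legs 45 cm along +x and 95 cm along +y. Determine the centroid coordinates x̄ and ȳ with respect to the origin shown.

rectangular body: A = 170 × 120 = 20400.00, centroid at (85.00, 60.00).
semicircular top: A = ½π·85² = 11349.00, centroid at (85.00, 156.08).
triangular fin: A = ½·45·95 = 2137.50, centroid at (185.00, 31.67).
ΣA = 33886.50 cm²
ΣAx̄ = (20400.00)(85.00) + (11349.00)(85.00) + (2137.50)(185.00) = 3094102.79 cm³
ΣAȳ = (20400.00)(60.00) + (11349.00)(156.08) + (2137.50)(31.67) = 3062984.58 cm³
x̄ = 3094102.79 / 33886.50 = 91.31 cm
ȳ = 3062984.58 / 33886.50 = 90.39 cm

x̄ = 91.31 cm, ȳ = 90.39 cm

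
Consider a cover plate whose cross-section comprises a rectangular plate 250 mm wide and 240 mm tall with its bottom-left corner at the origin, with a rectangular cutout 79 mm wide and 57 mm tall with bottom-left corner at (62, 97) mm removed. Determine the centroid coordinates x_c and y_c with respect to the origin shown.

plate: A = 250 × 240 = 60000.00, centroid at (125.00, 120.00).
hole: A = −(79 × 57) = -4503.00, centroid at (101.50, 125.50).
ΣA = 55497.00 mm²
ΣAx_c = (60000.00)(125.00) + (-4503.00)(101.50) = 7042945.50 mm³
ΣAy_c = (60000.00)(120.00) + (-4503.00)(125.50) = 6634873.50 mm³
x_c = 7042945.50 / 55497.00 = 126.91 mm
y_c = 6634873.50 / 55497.00 = 119.55 mm

x_c = 126.91 mm, y_c = 119.55 mm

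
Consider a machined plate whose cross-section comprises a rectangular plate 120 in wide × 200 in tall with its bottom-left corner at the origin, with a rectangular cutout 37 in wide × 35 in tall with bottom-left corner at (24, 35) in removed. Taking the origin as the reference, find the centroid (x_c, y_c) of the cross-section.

x_c = 61.00 in, y_c = 102.71 in

plate: A = 120 × 200 = 24000.00, centroid at (60.00, 100.00).
hole: A = −(37 × 35) = -1295.00, centroid at (42.50, 52.50).
ΣA = 22705.00 in²
ΣAx_c = (24000.00)(60.00) + (-1295.00)(42.50) = 1384962.50 in³
ΣAy_c = (24000.00)(100.00) + (-1295.00)(52.50) = 2332012.50 in³
x_c = 1384962.50 / 22705.00 = 61.00 in
y_c = 2332012.50 / 22705.00 = 102.71 in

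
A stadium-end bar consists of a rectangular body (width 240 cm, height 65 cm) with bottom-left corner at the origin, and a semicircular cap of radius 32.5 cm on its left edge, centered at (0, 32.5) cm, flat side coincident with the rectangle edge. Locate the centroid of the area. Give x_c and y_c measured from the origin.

x_c = 107.14 cm, y_c = 32.50 cm

Part | A | x̄ᵢ | ȳᵢ | A·x̄ᵢ | A·ȳᵢ
rectangular body | 15600.00 | 120.00 | 32.50 | 1872000.00 | 507000.00
semicircular end | 1659.15 | -13.79 | 32.50 | -22885.42 | 53922.49
Σ | 17259.15 |  |  | 1849114.58 | 560922.49
x_c = 1849114.58 / 17259.15 = 107.14 cm
y_c = 560922.49 / 17259.15 = 32.50 cm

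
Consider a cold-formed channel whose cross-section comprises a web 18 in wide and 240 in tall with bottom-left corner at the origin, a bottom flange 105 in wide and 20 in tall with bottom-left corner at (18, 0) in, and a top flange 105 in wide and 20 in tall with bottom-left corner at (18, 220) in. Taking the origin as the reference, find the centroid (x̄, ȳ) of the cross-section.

web: A = 18 × 240 = 4320.00, centroid at (9.00, 120.00).
bottom flange: A = 105 × 20 = 2100.00, centroid at (70.50, 10.00).
top flange: A = 105 × 20 = 2100.00, centroid at (70.50, 230.00).
ΣA = 8520.00 in², ΣAx̄ = 334980.00 in³, ΣAȳ = 1022400.00 in³.
x̄ = 334980.00/8520.00 = 39.32 in; ȳ = 1022400.00/8520.00 = 120.00 in.

x̄ = 39.32 in, ȳ = 120.00 in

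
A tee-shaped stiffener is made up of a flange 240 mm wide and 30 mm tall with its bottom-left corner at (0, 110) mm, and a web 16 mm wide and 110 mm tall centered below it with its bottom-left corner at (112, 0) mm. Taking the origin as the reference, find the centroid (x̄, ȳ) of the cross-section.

x̄ = 120.00 mm, ȳ = 111.25 mm

web: A = 16 × 110 = 1760.00, centroid at (120.00, 55.00).
flange: A = 240 × 30 = 7200.00, centroid at (120.00, 125.00).
ΣA = 8960.00 mm², ΣAx̄ = 1075200.00 mm³, ΣAȳ = 996800.00 mm³.
x̄ = 1075200.00/8960.00 = 120.00 mm; ȳ = 996800.00/8960.00 = 111.25 mm.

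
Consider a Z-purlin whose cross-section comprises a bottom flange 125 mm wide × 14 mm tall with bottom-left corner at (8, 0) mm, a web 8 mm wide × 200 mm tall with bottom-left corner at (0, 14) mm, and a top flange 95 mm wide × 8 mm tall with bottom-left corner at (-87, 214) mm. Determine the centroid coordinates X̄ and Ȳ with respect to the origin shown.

Part | A | x̄ᵢ | ȳᵢ | A·x̄ᵢ | A·ȳᵢ
bottom flange | 1750.00 | 70.50 | 7.00 | 123375.00 | 12250.00
web | 1600.00 | 4.00 | 114.00 | 6400.00 | 182400.00
top flange | 760.00 | -39.50 | 218.00 | -30020.00 | 165680.00
Σ | 4110.00 |  |  | 99755.00 | 360330.00
X̄ = 99755.00 / 4110.00 = 24.27 mm
Ȳ = 360330.00 / 4110.00 = 87.67 mm

X̄ = 24.27 mm, Ȳ = 87.67 mm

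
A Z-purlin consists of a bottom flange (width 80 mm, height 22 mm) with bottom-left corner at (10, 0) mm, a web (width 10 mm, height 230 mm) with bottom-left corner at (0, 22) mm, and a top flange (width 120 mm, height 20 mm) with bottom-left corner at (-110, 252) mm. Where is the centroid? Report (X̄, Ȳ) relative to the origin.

bottom flange: A = 80 × 22 = 1760.00, centroid at (50.00, 11.00).
web: A = 10 × 230 = 2300.00, centroid at (5.00, 137.00).
top flange: A = 120 × 20 = 2400.00, centroid at (-50.00, 262.00).
ΣA = 6460.00 mm², ΣAX̄ = -20500.00 mm³, ΣAȲ = 963260.00 mm³.
X̄ = -20500.00/6460.00 = -3.17 mm; Ȳ = 963260.00/6460.00 = 149.11 mm.

X̄ = -3.17 mm, Ȳ = 149.11 mm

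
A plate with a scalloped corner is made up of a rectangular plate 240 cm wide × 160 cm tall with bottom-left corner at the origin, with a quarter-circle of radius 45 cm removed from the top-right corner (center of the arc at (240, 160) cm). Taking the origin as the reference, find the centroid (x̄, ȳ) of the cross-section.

plate: A = 240 × 160 = 38400.00, centroid at (120.00, 80.00).
removed quarter-circle: A = −¼π·45² = -1590.43, centroid at (220.90, 140.90).
ΣA = 36809.57 cm², ΣAx̄ = 4256671.49 cm³, ΣAȳ = 2847906.00 cm³.
x̄ = 4256671.49/36809.57 = 115.64 cm; ȳ = 2847906.00/36809.57 = 77.37 cm.

x̄ = 115.64 cm, ȳ = 77.37 cm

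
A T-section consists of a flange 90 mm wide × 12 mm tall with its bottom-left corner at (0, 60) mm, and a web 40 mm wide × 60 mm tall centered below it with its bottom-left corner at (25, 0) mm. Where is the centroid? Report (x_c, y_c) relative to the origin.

Part | A | x̄ᵢ | ȳᵢ | A·x̄ᵢ | A·ȳᵢ
web | 2400.00 | 45.00 | 30.00 | 108000.00 | 72000.00
flange | 1080.00 | 45.00 | 66.00 | 48600.00 | 71280.00
Σ | 3480.00 |  |  | 156600.00 | 143280.00
x_c = 156600.00 / 3480.00 = 45.00 mm
y_c = 143280.00 / 3480.00 = 41.17 mm

x_c = 45.00 mm, y_c = 41.17 mm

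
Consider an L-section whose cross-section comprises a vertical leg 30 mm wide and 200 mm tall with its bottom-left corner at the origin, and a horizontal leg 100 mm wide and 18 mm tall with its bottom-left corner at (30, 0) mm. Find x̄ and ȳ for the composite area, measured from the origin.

Part | A | x̄ᵢ | ȳᵢ | A·x̄ᵢ | A·ȳᵢ
vertical leg | 6000.00 | 15.00 | 100.00 | 90000.00 | 600000.00
horizontal leg | 1800.00 | 80.00 | 9.00 | 144000.00 | 16200.00
Σ | 7800.00 |  |  | 234000.00 | 616200.00
x̄ = 234000.00 / 7800.00 = 30.00 mm
ȳ = 616200.00 / 7800.00 = 79.00 mm

x̄ = 30.00 mm, ȳ = 79.00 mm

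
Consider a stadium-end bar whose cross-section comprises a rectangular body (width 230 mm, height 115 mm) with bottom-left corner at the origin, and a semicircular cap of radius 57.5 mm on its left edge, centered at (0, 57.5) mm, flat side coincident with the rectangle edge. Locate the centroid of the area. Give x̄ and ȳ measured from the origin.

x̄ = 92.12 mm, ȳ = 57.50 mm

rectangular body: A = 230 × 115 = 26450.00, centroid at (115.00, 57.50).
semicircular end: A = ½π·57.5² = 5193.45, centroid at (-24.40, 57.50).
ΣA = 31643.45 mm², ΣAx̄ = 2915010.42 mm³, ΣAȳ = 1819498.11 mm³.
x̄ = 2915010.42/31643.45 = 92.12 mm; ȳ = 1819498.11/31643.45 = 57.50 mm.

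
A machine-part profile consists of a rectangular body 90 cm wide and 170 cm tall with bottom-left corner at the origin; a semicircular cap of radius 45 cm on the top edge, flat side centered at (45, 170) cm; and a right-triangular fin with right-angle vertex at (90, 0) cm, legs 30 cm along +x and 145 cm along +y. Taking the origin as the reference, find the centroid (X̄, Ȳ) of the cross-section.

X̄ = 50.79 cm, Ȳ = 97.17 cm

rectangular body: A = 90 × 170 = 15300.00, centroid at (45.00, 85.00).
semicircular top: A = ½π·45² = 3180.86, centroid at (45.00, 189.10).
triangular fin: A = ½·30·145 = 2175.00, centroid at (100.00, 48.33).
ΣA = 20655.86 cm², ΣAX̄ = 1049138.82 cm³, ΣAȲ = 2007121.64 cm³.
X̄ = 1049138.82/20655.86 = 50.79 cm; Ȳ = 2007121.64/20655.86 = 97.17 cm.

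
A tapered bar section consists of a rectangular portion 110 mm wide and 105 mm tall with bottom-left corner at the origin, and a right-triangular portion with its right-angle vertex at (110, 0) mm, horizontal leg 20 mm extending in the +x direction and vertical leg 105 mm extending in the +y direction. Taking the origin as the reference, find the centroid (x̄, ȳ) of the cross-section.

Part | A | x̄ᵢ | ȳᵢ | A·x̄ᵢ | A·ȳᵢ
rectangular portion | 11550.00 | 55.00 | 52.50 | 635250.00 | 606375.00
triangular portion | 1050.00 | 116.67 | 35.00 | 122500.00 | 36750.00
Σ | 12600.00 |  |  | 757750.00 | 643125.00
x̄ = 757750.00 / 12600.00 = 60.14 mm
ȳ = 643125.00 / 12600.00 = 51.04 mm

x̄ = 60.14 mm, ȳ = 51.04 mm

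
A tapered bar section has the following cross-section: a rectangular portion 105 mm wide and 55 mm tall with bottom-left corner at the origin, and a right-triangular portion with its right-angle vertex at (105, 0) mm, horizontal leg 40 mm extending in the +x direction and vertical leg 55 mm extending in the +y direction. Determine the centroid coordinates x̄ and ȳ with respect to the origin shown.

rectangular portion: A = 105 × 55 = 5775.00, centroid at (52.50, 27.50).
triangular portion: A = ½·40·55 = 1100.00, centroid at (118.33, 18.33).
ΣA = 6875.00 mm²
ΣAx̄ = (5775.00)(52.50) + (1100.00)(118.33) = 433354.17 mm³
ΣAȳ = (5775.00)(27.50) + (1100.00)(18.33) = 178979.17 mm³
x̄ = 433354.17 / 6875.00 = 63.03 mm
ȳ = 178979.17 / 6875.00 = 26.03 mm

x̄ = 63.03 mm, ȳ = 26.03 mm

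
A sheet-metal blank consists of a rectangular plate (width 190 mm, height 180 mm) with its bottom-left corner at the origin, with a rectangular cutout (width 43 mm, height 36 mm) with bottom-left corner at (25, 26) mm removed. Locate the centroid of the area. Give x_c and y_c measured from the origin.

plate: A = 190 × 180 = 34200.00, centroid at (95.00, 90.00).
hole: A = −(43 × 36) = -1548.00, centroid at (46.50, 44.00).
ΣA = 32652.00 mm²
ΣAx_c = (34200.00)(95.00) + (-1548.00)(46.50) = 3177018.00 mm³
ΣAy_c = (34200.00)(90.00) + (-1548.00)(44.00) = 3009888.00 mm³
x_c = 3177018.00 / 32652.00 = 97.30 mm
y_c = 3009888.00 / 32652.00 = 92.18 mm

x_c = 97.30 mm, y_c = 92.18 mm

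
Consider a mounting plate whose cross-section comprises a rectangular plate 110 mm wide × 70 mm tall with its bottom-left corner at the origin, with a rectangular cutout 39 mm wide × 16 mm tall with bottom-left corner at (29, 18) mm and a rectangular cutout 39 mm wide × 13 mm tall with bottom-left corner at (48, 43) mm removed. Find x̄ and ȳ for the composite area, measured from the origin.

x̄ = 54.65 mm, ȳ = 34.74 mm

plate: A = 110 × 70 = 7700.00, centroid at (55.00, 35.00).
hole 1: A = −(39 × 16) = -624.00, centroid at (48.50, 26.00).
hole 2: A = −(39 × 13) = -507.00, centroid at (67.50, 49.50).
ΣA = 6569.00 mm², ΣAx̄ = 359013.50 mm³, ΣAȳ = 228179.50 mm³.
x̄ = 359013.50/6569.00 = 54.65 mm; ȳ = 228179.50/6569.00 = 34.74 mm.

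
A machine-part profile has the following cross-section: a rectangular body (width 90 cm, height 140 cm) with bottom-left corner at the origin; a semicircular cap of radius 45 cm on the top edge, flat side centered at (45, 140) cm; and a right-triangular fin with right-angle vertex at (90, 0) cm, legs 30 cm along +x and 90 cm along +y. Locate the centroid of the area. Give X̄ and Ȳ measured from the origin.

X̄ = 49.33 cm, Ȳ = 83.39 cm

rectangular body: A = 90 × 140 = 12600.00, centroid at (45.00, 70.00).
semicircular top: A = ½π·45² = 3180.86, centroid at (45.00, 159.10).
triangular fin: A = ½·30·90 = 1350.00, centroid at (100.00, 30.00).
ΣA = 17130.86 cm², ΣAX̄ = 845138.82 cm³, ΣAȲ = 1428570.76 cm³.
X̄ = 845138.82/17130.86 = 49.33 cm; Ȳ = 1428570.76/17130.86 = 83.39 cm.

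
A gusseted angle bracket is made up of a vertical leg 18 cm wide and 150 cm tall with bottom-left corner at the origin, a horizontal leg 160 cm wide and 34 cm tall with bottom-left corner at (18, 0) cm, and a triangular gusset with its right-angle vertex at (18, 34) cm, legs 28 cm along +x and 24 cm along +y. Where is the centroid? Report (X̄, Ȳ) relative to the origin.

X̄ = 66.85 cm, Ȳ = 36.47 cm

vertical leg: A = 18 × 150 = 2700.00, centroid at (9.00, 75.00).
horizontal leg: A = 160 × 34 = 5440.00, centroid at (98.00, 17.00).
gusset: A = ½·28·24 = 336.00, centroid at (27.33, 42.00).
ΣA = 8476.00 cm², ΣAX̄ = 566604.00 cm³, ΣAȲ = 309092.00 cm³.
X̄ = 566604.00/8476.00 = 66.85 cm; Ȳ = 309092.00/8476.00 = 36.47 cm.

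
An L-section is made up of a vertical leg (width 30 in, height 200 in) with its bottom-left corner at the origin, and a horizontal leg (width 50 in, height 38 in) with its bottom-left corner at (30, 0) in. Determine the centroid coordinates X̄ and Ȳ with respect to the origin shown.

vertical leg: A = 30 × 200 = 6000.00, centroid at (15.00, 100.00).
horizontal leg: A = 50 × 38 = 1900.00, centroid at (55.00, 19.00).
ΣA = 7900.00 in², ΣAX̄ = 194500.00 in³, ΣAȲ = 636100.00 in³.
X̄ = 194500.00/7900.00 = 24.62 in; Ȳ = 636100.00/7900.00 = 80.52 in.

X̄ = 24.62 in, Ȳ = 80.52 in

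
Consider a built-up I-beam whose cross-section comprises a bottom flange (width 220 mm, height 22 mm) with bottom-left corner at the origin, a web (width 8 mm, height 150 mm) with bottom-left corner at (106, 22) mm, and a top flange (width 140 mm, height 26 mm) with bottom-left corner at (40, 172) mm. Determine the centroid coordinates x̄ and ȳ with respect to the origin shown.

x̄ = 110.00 mm, ȳ = 87.09 mm

bottom flange: A = 220 × 22 = 4840.00, centroid at (110.00, 11.00).
web: A = 8 × 150 = 1200.00, centroid at (110.00, 97.00).
top flange: A = 140 × 26 = 3640.00, centroid at (110.00, 185.00).
ΣA = 9680.00 mm², ΣAx̄ = 1064800.00 mm³, ΣAȳ = 843040.00 mm³.
x̄ = 1064800.00/9680.00 = 110.00 mm; ȳ = 843040.00/9680.00 = 87.09 mm.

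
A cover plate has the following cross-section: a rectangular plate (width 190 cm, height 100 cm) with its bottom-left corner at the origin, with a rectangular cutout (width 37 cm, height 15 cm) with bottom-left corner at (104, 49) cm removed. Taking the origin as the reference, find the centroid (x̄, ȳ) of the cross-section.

Part | A | x̄ᵢ | ȳᵢ | A·x̄ᵢ | A·ȳᵢ
plate | 19000.00 | 95.00 | 50.00 | 1805000.00 | 950000.00
hole | -555.00 | 122.50 | 56.50 | -67987.50 | -31357.50
Σ | 18445.00 |  |  | 1737012.50 | 918642.50
x̄ = 1737012.50 / 18445.00 = 94.17 cm
ȳ = 918642.50 / 18445.00 = 49.80 cm

x̄ = 94.17 cm, ȳ = 49.80 cm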